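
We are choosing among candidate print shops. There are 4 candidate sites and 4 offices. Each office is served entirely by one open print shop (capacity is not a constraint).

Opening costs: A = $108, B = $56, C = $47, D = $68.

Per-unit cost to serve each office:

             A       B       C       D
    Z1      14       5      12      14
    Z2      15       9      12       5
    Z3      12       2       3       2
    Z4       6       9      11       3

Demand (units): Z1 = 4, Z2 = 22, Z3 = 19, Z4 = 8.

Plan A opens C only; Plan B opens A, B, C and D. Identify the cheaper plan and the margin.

Plan A: {C}: Z1→C 12·4=48, Z2→C 12·22=264, Z3→C 3·19=57, Z4→C 11·8=88. Service 457; fixed 47; total 504.
Plan B: {A, B, C, D}: Z1→B 5·4=20, Z2→D 5·22=110, Z3→B 2·19=38, Z4→D 3·8=24. Service 192; fixed 279; total 471.
Difference: |504 − 471| = 33.

Plan B is cheaper by 33.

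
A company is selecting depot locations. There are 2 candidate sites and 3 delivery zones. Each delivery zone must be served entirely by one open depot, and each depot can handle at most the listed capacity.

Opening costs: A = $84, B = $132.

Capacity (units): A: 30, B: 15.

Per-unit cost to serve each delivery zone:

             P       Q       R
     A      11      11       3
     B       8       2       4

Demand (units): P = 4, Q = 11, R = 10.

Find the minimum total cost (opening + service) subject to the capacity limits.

Open {A}: P→A 11·4=44, Q→A 11·11=121, R→A 3·10=30.
Loads: A carries 25/30. Service 195; fixed 84; total 279.
Next best feasible plan costs 300.

Minimum total cost: 279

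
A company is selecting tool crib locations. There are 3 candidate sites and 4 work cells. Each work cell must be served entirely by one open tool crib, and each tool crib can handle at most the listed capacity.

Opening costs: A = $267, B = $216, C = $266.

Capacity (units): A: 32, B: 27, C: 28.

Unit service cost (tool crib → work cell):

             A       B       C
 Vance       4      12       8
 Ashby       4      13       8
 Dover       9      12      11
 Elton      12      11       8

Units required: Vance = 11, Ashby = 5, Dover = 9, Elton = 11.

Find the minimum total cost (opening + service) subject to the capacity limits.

Minimum total cost: 749

Open {A, B}: Vance→A 4·11=44, Ashby→A 4·5=20, Dover→A 9·9=81, Elton→B 11·11=121.
Loads: A carries 25/32, B carries 11/27. Service 266; fixed 483; total 749.
Next best feasible plan costs 766.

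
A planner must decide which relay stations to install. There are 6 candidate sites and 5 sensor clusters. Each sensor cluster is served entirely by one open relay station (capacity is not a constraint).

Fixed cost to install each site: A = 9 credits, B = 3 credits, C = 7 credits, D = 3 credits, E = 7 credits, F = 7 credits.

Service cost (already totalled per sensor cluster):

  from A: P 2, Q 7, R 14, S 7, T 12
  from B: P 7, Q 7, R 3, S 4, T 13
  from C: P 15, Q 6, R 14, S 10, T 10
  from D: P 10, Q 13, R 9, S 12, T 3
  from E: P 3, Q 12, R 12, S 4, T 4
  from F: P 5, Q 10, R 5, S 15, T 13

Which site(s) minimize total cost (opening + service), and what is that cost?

Open B and D; minimum total cost 30.

For any fixed open set, each sensor cluster goes to its cheapest open site; total = fixed + service.
{B, D}: P→B 7, Q→B 7, R→B 3, S→B 4, T→D 3. Service 24; fixed 6; total 30.
{B, E}: P→E 3, Q→B 7, R→B 3, S→B 4, T→E 4. Service 21; fixed 10; total 31.
{B, D, E}: P→E 3, Q→B 7, R→B 3, S→B 4, T→D 3. Service 20; fixed 13; total 33.
{A, B, C, D, E, F}: service 18 + fixed 36 = 54
No other subset beats 30.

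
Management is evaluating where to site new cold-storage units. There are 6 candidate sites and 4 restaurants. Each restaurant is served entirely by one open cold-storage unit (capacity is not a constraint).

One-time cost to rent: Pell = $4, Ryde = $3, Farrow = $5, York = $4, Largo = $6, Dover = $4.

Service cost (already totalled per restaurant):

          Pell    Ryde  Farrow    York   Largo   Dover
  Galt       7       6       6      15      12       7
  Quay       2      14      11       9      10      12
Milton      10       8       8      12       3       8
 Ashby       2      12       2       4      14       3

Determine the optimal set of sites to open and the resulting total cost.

Open Pell and Largo; minimum total cost 24.

For any fixed open set, each restaurant goes to its cheapest open site; total = fixed + service.
{Pell, Largo}: Galt→Pell 7, Quay→Pell 2, Milton→Largo 3, Ashby→Pell 2. Service 14; fixed 10; total 24.
{Pell}: Galt→Pell 7, Quay→Pell 2, Milton→Pell 10, Ashby→Pell 2. Service 21; fixed 4; total 25.
{Pell, Ryde}: Galt→Ryde 6, Quay→Pell 2, Milton→Ryde 8, Ashby→Pell 2. Service 18; fixed 7; total 25.
{Pell, Ryde, Farrow, York, Largo, Dover}: Galt→Ryde 6, Quay→Pell 2, Milton→Largo 3, Ashby→Pell 2. Service 13; fixed 26; total 39.
No other subset beats 24.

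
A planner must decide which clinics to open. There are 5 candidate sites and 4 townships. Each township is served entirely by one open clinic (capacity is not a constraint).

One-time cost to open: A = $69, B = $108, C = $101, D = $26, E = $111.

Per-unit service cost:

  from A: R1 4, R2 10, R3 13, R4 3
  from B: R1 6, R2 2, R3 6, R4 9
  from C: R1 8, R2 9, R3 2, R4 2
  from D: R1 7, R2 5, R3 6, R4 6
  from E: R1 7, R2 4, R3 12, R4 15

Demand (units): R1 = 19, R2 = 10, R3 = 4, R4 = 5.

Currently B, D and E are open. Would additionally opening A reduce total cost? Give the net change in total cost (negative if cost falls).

Current service cost with {B, D, E}: 188.
Adding A: each township re-picks its cheapest; new service cost 135, saving 53.
Extra fixed cost: 69. Net change = 69 − 53 = 16.
(Totals: 433 → 449.)

No — net change +16 (cost rises by 16).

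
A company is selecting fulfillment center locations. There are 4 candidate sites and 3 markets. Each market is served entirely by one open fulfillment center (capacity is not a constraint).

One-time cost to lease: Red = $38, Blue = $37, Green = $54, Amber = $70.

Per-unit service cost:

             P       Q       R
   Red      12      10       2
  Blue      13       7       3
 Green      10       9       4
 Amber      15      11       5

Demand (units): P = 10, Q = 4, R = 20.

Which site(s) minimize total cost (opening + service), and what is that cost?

For any fixed open set, each market goes to its cheapest open site; total = fixed + service.
{Red}: P→Red 12·10=120, Q→Red 10·4=40, R→Red 2·20=40. Service 200; fixed 38; total 238.
{Blue}: service 218 + fixed 37 = 255
{Red, Blue}: P→Red 12·10=120, Q→Blue 7·4=28, R→Red 2·20=40. Service 188; fixed 75; total 263.
{Red, Blue, Green, Amber}: service 168 + fixed 199 = 367
No other subset beats 238.

Open Red only; minimum total cost 238.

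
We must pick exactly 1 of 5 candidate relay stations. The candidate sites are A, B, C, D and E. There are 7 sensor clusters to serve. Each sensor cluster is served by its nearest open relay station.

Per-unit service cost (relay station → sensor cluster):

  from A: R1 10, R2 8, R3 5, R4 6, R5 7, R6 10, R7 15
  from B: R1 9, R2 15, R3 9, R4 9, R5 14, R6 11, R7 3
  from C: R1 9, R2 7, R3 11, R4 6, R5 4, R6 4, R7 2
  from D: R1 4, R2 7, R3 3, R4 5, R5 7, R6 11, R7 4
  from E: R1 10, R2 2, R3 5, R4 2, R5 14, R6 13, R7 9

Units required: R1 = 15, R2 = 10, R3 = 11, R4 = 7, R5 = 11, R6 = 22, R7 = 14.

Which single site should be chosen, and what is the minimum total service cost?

Choose C only; total service cost 528.

With exactly 1 open, each sensor cluster uses its cheapest among the chosen.
{C}: R1→C 9·15=135, R2→C 7·10=70, R3→C 11·11=121, R4→C 6·7=42, R5→C 4·11=44, R6→C 4·22=88, R7→C 2·14=28. Service cost 528.
{D}: service cost 573
{E}: service cost 805
Among all 5 size-1 choices, {C} is lowest.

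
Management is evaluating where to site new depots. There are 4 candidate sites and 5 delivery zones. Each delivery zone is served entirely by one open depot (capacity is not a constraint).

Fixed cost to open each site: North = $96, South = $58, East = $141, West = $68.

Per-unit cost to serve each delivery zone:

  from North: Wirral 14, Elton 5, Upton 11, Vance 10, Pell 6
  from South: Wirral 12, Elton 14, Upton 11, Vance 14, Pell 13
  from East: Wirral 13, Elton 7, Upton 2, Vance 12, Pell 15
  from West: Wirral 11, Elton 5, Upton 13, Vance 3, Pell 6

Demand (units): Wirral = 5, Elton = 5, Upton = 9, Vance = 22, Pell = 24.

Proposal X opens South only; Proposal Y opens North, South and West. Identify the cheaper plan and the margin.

Proposal Y is cheaper by 296.

Proposal X: {South}: Wirral→South 12·5=60, Elton→South 14·5=70, Upton→South 11·9=99, Vance→South 14·22=308, Pell→South 13·24=312. Service 849; fixed 58; total 907.
Proposal Y: {North, South, West}: Wirral→West 11·5=55, Elton→North 5·5=25, Upton→North 11·9=99, Vance→West 3·22=66, Pell→North 6·24=144. Service 389; fixed 222; total 611.
Difference: |907 − 611| = 296.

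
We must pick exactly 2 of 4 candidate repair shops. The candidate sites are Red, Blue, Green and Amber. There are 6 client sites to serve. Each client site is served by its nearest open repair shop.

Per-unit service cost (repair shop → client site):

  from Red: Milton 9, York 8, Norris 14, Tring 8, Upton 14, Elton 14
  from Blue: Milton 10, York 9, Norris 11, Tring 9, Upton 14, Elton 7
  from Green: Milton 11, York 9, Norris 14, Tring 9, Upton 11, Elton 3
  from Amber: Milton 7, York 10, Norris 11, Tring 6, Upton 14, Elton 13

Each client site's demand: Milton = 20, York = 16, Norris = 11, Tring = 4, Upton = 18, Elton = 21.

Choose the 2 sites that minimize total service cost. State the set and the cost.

With exactly 2 open, each client site uses its cheapest among the chosen.
{Green, Amber}: Milton→Amber 7·20=140, York→Green 9·16=144, Norris→Amber 11·11=121, Tring→Amber 6·4=24, Upton→Green 11·18=198, Elton→Green 3·21=63. Service cost 690.
{Red, Green}: service cost 755
{Blue, Green}: service cost 762
Among all 6 size-2 choices, {Green, Amber} is lowest.

Choose Green and Amber; total service cost 690.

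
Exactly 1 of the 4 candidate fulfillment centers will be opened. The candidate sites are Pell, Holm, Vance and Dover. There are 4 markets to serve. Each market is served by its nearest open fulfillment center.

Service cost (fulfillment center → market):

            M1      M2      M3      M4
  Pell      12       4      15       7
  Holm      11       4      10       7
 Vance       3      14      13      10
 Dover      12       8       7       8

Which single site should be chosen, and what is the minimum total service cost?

Choose Holm only; total service cost 32.

With exactly 1 open, each market uses its cheapest among the chosen.
{Holm}: M1→Holm 11, M2→Holm 4, M3→Holm 10, M4→Holm 7. Service cost 32.
{Dover}: service cost 35
{Pell}: service cost 38
Among all 4 size-1 choices, {Holm} is lowest.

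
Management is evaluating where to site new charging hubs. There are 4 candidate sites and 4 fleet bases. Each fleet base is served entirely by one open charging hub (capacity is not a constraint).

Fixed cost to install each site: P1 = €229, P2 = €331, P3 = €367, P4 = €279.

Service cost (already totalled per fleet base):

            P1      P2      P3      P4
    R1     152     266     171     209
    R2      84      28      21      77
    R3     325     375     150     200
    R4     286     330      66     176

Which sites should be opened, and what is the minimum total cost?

For any fixed open set, each fleet base goes to its cheapest open site; total = fixed + service.
{P3}: R1→P3 171, R2→P3 21, R3→P3 150, R4→P3 66. Service 408; fixed 367; total 775.
{P4}: service 662 + fixed 279 = 941
{P1, P3}: R1→P1 152, R2→P3 21, R3→P3 150, R4→P3 66. Service 389; fixed 596; total 985.
{P1, P2, P3, P4}: service 389 + fixed 1206 = 1595
(All 15 nonempty subsets were checked; P3 only is lowest.)

Open P3 only; minimum total cost 775.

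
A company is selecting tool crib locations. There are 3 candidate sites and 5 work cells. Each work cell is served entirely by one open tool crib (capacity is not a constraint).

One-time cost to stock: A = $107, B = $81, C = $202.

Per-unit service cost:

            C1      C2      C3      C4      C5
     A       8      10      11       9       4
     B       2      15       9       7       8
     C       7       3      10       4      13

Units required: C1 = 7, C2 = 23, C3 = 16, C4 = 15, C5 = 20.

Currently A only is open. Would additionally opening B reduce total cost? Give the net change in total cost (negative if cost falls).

Yes — net change −23 (cost falls by 23).

Current service cost with {A}: 677.
Adding B: each work cell re-picks its cheapest; new service cost 573, saving 104.
Extra fixed cost: 81. Net change = 81 − 104 = -23.
(Totals: 784 → 761.)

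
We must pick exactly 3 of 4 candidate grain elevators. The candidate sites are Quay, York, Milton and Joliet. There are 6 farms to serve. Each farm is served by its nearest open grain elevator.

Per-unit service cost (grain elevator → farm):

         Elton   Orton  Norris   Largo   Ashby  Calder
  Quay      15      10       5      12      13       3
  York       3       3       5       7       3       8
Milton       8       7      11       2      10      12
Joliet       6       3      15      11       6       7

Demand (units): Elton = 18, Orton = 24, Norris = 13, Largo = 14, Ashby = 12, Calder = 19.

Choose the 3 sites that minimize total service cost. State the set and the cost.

With exactly 3 open, each farm uses its cheapest among the chosen.
{Quay, York, Milton}: Elton→York 3·18=54, Orton→York 3·24=72, Norris→Quay 5·13=65, Largo→Milton 2·14=28, Ashby→York 3·12=36, Calder→Quay 3·19=57. Service cost 312.
{Quay, York, Joliet}: service cost 382
{York, Milton, Joliet}: service cost 388
Among all 4 size-3 choices, {Quay, York, Milton} is lowest.

Choose Quay, York and Milton; total service cost 312.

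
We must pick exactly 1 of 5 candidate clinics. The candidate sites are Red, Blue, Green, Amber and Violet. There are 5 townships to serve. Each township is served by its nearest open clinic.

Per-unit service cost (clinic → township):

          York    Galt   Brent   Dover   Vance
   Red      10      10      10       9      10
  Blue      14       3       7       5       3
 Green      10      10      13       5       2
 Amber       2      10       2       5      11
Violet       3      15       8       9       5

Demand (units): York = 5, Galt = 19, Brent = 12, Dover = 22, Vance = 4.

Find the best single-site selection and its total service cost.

Choose Blue only; total service cost 333.

With exactly 1 open, each township uses its cheapest among the chosen.
{Blue}: York→Blue 14·5=70, Galt→Blue 3·19=57, Brent→Blue 7·12=84, Dover→Blue 5·22=110, Vance→Blue 3·4=12. Service cost 333.
{Amber}: service cost 378
{Green}: service cost 514
Among all 5 size-1 choices, {Blue} is lowest.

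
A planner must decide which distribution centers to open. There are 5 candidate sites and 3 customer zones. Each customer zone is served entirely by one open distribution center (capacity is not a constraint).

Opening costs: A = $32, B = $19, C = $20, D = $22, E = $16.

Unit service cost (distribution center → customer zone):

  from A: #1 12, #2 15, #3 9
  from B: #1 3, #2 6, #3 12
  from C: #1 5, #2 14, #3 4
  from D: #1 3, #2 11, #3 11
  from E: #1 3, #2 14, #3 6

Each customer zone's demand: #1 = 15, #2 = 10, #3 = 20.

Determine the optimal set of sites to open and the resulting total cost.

For any fixed open set, each customer zone goes to its cheapest open site; total = fixed + service.
{B, C}: #1→B 3·15=45, #2→B 6·10=60, #3→C 4·20=80. Service 185; fixed 39; total 224.
{B, C, E}: #1→B 3·15=45, #2→B 6·10=60, #3→C 4·20=80. Service 185; fixed 55; total 240.
{B, C, D}: service 185 + fixed 61 = 246
{A, B, C, D, E}: service 185 + fixed 109 = 294
No other subset beats 224.

Open B and C; minimum total cost 224.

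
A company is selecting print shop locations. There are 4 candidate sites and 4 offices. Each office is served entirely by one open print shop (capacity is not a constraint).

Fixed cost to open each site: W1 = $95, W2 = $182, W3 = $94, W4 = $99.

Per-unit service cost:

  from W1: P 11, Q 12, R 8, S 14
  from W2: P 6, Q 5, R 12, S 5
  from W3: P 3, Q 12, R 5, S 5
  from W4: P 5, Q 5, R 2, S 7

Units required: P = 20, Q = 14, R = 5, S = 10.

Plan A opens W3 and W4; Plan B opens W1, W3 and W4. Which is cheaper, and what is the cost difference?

Plan A is cheaper by 95.

Plan A: {W3, W4}: P→W3 3·20=60, Q→W4 5·14=70, R→W4 2·5=10, S→W3 5·10=50. Service 190; fixed 193; total 383.
Plan B: {W1, W3, W4}: P→W3 3·20=60, Q→W4 5·14=70, R→W4 2·5=10, S→W3 5·10=50. Service 190; fixed 288; total 478.
Difference: |383 − 478| = 95.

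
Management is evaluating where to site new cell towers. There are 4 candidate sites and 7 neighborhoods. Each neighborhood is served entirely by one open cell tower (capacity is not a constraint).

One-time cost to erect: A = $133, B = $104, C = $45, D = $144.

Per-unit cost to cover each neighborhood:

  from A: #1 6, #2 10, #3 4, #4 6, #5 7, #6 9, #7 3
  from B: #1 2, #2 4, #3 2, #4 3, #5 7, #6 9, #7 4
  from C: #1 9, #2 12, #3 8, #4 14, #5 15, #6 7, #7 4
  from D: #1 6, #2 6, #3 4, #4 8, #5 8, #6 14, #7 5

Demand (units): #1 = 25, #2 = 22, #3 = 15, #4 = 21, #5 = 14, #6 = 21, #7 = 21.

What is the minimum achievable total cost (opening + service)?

Minimum total cost: 706

For any fixed open set, each neighborhood goes to its cheapest open site; total = fixed + service.
{B}: #1→B 2·25=50, #2→B 4·22=88, #3→B 2·15=30, #4→B 3·21=63, #5→B 7·14=98, #6→B 9·21=189, #7→B 4·21=84. Service 602; fixed 104; total 706.
{B, C}: service 560 + fixed 149 = 709
{A, B}: #1→B 2·25=50, #2→B 4·22=88, #3→B 2·15=30, #4→B 3·21=63, #5→A 7·14=98, #6→A 9·21=189, #7→A 3·21=63. Service 581; fixed 237; total 818.
{A, B, C, D}: #1→B 2·25=50, #2→B 4·22=88, #3→B 2·15=30, #4→B 3·21=63, #5→A 7·14=98, #6→C 7·21=147, #7→A 3·21=63. Service 539; fixed 426; total 965.
No other subset beats 706.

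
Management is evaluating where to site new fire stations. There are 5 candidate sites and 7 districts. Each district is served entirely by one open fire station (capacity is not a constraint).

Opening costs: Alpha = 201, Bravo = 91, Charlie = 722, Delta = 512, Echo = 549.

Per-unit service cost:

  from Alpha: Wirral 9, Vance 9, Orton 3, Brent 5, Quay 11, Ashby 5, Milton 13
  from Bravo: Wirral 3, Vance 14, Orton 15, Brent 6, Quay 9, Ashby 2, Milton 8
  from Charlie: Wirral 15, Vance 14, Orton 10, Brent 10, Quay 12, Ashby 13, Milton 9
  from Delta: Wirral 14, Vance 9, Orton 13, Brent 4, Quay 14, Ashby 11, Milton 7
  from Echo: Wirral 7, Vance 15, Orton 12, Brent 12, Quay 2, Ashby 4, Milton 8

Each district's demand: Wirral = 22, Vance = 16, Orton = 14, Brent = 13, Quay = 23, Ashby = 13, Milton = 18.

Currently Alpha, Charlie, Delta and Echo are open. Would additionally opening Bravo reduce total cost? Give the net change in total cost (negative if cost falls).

Yes — net change −23 (cost falls by 23).

Current service cost with {Alpha, Charlie, Delta, Echo}: 616.
Adding Bravo: each district re-picks its cheapest; new service cost 502, saving 114.
Extra fixed cost: 91. Net change = 91 − 114 = -23.
(Totals: 2600 → 2577.)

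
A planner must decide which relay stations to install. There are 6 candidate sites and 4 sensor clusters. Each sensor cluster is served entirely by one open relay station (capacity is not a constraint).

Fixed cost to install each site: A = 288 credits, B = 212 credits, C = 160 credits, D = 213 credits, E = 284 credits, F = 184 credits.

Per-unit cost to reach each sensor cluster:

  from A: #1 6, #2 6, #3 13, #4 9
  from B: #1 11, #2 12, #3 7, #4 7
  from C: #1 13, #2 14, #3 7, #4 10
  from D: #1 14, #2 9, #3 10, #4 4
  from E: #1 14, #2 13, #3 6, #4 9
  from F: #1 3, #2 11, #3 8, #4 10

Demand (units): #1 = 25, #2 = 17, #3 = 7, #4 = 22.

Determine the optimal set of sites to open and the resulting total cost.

Open F only; minimum total cost 722.

For any fixed open set, each sensor cluster goes to its cheapest open site; total = fixed + service.
{F}: #1→F 3·25=75, #2→F 11·17=187, #3→F 8·7=56, #4→F 10·22=220. Service 538; fixed 184; total 722.
{D, F}: #1→F 3·25=75, #2→D 9·17=153, #3→F 8·7=56, #4→D 4·22=88. Service 372; fixed 397; total 769.
{A}: service 541 + fixed 288 = 829
{A, B, C, D, E, F}: service 307 + fixed 1341 = 1648
No other subset beats 722.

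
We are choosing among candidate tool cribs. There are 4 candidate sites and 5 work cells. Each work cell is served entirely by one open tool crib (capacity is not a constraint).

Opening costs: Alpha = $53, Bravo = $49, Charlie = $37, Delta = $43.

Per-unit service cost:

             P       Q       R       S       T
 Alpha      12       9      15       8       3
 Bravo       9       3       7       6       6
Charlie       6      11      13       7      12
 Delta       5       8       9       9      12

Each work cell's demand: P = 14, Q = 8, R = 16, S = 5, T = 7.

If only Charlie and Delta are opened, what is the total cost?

Each work cell is assigned to its cheapest site among the open ones.
{Charlie, Delta}: P→Delta 5·14=70, Q→Delta 8·8=64, R→Delta 9·16=144, S→Charlie 7·5=35, T→Charlie 12·7=84. Service 397; fixed 80; total 477.

Total cost: 477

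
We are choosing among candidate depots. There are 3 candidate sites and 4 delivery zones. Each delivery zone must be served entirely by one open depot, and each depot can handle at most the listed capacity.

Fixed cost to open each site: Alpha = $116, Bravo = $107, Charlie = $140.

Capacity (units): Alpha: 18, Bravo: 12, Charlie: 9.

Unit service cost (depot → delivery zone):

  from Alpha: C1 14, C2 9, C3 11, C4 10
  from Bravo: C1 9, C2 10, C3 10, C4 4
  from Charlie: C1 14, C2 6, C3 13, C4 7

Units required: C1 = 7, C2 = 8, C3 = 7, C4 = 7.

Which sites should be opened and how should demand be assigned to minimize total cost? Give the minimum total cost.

Open {Alpha, Bravo, Charlie}: C1→Alpha 14·7=98, C2→Charlie 6·8=48, C3→Alpha 11·7=77, C4→Bravo 4·7=28.
Loads: Alpha carries 14/18, Bravo carries 7/12, Charlie carries 8/9. Service 251; fixed 363; total 614.
Next best feasible plan costs 621.

Minimum total cost: 614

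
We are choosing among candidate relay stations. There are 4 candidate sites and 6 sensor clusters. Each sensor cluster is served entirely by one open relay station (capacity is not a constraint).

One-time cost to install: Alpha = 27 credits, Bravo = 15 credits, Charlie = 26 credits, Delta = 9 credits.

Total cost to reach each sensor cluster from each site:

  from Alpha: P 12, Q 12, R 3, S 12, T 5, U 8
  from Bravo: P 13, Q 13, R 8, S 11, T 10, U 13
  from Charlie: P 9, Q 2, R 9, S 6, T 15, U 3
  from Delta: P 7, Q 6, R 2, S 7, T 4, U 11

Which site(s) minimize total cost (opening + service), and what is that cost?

Open Delta only; minimum total cost 46.

For any fixed open set, each sensor cluster goes to its cheapest open site; total = fixed + service.
{Delta}: P→Delta 7, Q→Delta 6, R→Delta 2, S→Delta 7, T→Delta 4, U→Delta 11. Service 37; fixed 9; total 46.
{Charlie, Delta}: P→Delta 7, Q→Charlie 2, R→Delta 2, S→Charlie 6, T→Delta 4, U→Charlie 3. Service 24; fixed 35; total 59.
{Bravo, Delta}: P→Delta 7, Q→Delta 6, R→Delta 2, S→Delta 7, T→Delta 4, U→Delta 11. Service 37; fixed 24; total 61.
{Alpha, Bravo, Charlie, Delta}: P→Delta 7, Q→Charlie 2, R→Delta 2, S→Charlie 6, T→Delta 4, U→Charlie 3. Service 24; fixed 77; total 101.
No other subset beats 46.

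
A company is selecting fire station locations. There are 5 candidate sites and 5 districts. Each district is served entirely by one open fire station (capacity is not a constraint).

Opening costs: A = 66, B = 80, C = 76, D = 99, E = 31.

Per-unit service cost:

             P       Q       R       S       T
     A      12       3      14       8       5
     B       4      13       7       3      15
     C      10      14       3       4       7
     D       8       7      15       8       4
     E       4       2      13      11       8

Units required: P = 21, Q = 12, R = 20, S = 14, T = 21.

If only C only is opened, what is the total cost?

Total cost: 717

Each district is assigned to its cheapest site among the open ones.
{C}: P→C 10·21=210, Q→C 14·12=168, R→C 3·20=60, S→C 4·14=56, T→C 7·21=147. Service 641; fixed 76; total 717.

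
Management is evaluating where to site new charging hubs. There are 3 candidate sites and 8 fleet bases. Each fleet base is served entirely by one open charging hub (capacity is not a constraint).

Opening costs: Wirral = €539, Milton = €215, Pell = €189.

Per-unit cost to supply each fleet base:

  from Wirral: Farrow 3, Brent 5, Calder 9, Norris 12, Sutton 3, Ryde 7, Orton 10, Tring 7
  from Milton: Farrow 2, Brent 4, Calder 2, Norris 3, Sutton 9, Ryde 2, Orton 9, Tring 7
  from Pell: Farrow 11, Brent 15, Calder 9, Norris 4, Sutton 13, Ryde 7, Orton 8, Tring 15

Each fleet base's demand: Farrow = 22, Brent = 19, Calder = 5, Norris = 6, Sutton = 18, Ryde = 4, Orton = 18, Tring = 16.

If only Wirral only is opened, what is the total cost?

Each fleet base is assigned to its cheapest site among the open ones.
{Wirral}: Farrow→Wirral 3·22=66, Brent→Wirral 5·19=95, Calder→Wirral 9·5=45, Norris→Wirral 12·6=72, Sutton→Wirral 3·18=54, Ryde→Wirral 7·4=28, Orton→Wirral 10·18=180, Tring→Wirral 7·16=112. Service 652; fixed 539; total 1191.

Total cost: 1191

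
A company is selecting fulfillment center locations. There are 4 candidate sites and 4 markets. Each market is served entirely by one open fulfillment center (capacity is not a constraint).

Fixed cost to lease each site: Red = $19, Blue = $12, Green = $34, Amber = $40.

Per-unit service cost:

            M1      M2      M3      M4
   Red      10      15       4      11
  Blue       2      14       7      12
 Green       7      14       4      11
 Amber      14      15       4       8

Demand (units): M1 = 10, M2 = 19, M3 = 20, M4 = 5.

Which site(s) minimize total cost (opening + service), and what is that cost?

Open Red and Blue; minimum total cost 452.

For any fixed open set, each market goes to its cheapest open site; total = fixed + service.
{Red, Blue}: M1→Blue 2·10=20, M2→Blue 14·19=266, M3→Red 4·20=80, M4→Red 11·5=55. Service 421; fixed 31; total 452.
{Blue, Amber}: service 406 + fixed 52 = 458
{Blue, Green}: M1→Blue 2·10=20, M2→Blue 14·19=266, M3→Green 4·20=80, M4→Green 11·5=55. Service 421; fixed 46; total 467.
{Red, Blue, Green, Amber}: M1→Blue 2·10=20, M2→Blue 14·19=266, M3→Red 4·20=80, M4→Amber 8·5=40. Service 406; fixed 105; total 511.
No other subset beats 452.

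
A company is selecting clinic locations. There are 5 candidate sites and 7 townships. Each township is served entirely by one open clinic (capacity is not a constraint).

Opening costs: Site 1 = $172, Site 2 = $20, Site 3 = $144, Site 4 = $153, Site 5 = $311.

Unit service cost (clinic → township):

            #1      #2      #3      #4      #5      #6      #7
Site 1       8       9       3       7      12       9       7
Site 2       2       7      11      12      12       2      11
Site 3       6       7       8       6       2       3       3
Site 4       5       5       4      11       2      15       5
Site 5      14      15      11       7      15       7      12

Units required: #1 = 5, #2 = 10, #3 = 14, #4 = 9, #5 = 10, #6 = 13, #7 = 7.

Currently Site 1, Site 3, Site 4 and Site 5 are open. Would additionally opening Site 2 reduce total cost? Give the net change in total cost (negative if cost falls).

Yes — net change −8 (cost falls by 8).

Current service cost with {Site 1, Site 3, Site 4, Site 5}: 251.
Adding Site 2: each township re-picks its cheapest; new service cost 223, saving 28.
Extra fixed cost: 20. Net change = 20 − 28 = -8.
(Totals: 1031 → 1023.)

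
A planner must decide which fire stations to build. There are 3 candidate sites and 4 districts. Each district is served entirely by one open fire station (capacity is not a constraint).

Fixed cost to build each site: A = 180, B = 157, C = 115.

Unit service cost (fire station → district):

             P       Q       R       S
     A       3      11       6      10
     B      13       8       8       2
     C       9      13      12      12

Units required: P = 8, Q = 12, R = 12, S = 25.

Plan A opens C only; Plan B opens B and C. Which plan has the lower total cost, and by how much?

Plan A: {C}: P→C 9·8=72, Q→C 13·12=156, R→C 12·12=144, S→C 12·25=300. Service 672; fixed 115; total 787.
Plan B: {B, C}: P→C 9·8=72, Q→B 8·12=96, R→B 8·12=96, S→B 2·25=50. Service 314; fixed 272; total 586.
Difference: |787 − 586| = 201.

Plan B is cheaper by 201.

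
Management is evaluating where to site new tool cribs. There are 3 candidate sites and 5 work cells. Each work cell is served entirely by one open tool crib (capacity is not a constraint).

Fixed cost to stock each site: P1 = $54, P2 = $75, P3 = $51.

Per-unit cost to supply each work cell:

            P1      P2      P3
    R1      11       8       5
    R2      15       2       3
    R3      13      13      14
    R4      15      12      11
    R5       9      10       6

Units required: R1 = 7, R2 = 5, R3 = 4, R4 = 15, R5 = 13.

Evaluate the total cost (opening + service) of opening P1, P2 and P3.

Total cost: 520

Each work cell is assigned to its cheapest site among the open ones.
{P1, P2, P3}: R1→P3 5·7=35, R2→P2 2·5=10, R3→P1 13·4=52, R4→P3 11·15=165, R5→P3 6·13=78. Service 340; fixed 180; total 520.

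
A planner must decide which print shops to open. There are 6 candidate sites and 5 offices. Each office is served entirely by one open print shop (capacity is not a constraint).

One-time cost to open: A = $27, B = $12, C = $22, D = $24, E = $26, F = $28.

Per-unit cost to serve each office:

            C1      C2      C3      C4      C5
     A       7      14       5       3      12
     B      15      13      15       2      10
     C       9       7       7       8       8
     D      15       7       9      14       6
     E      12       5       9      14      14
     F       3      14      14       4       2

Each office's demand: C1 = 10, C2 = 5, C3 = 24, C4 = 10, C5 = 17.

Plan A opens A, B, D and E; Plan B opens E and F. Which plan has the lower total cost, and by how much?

Plan B is cheaper by 27.

Plan A: {A, B, D, E}: C1→A 7·10=70, C2→E 5·5=25, C3→A 5·24=120, C4→B 2·10=20, C5→D 6·17=102. Service 337; fixed 89; total 426.
Plan B: {E, F}: C1→F 3·10=30, C2→E 5·5=25, C3→E 9·24=216, C4→F 4·10=40, C5→F 2·17=34. Service 345; fixed 54; total 399.
Difference: |426 − 399| = 27.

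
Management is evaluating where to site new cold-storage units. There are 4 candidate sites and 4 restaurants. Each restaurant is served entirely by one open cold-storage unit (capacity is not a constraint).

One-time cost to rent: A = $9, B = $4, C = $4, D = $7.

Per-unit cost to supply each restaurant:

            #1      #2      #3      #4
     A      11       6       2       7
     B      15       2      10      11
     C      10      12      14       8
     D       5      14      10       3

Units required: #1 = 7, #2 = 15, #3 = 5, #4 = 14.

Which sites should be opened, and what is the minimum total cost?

For any fixed open set, each restaurant goes to its cheapest open site; total = fixed + service.
{A, B, D}: #1→D 5·7=35, #2→B 2·15=30, #3→A 2·5=10, #4→D 3·14=42. Service 117; fixed 20; total 137.
{A, B, C, D}: #1→D 5·7=35, #2→B 2·15=30, #3→A 2·5=10, #4→D 3·14=42. Service 117; fixed 24; total 141.
{B, D}: service 157 + fixed 11 = 168
{B}: service 339 + fixed 4 = 343
No other subset beats 137.

Open A, B and D; minimum total cost 137.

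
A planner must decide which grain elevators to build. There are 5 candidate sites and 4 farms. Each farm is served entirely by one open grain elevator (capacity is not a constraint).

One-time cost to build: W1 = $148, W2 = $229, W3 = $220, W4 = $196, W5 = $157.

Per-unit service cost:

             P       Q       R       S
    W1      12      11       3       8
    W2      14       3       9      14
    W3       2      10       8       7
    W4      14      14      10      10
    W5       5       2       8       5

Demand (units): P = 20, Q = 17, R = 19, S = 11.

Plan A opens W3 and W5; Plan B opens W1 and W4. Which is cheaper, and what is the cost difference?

Plan A: {W3, W5}: P→W3 2·20=40, Q→W5 2·17=34, R→W3 8·19=152, S→W5 5·11=55. Service 281; fixed 377; total 658.
Plan B: {W1, W4}: P→W1 12·20=240, Q→W1 11·17=187, R→W1 3·19=57, S→W1 8·11=88. Service 572; fixed 344; total 916.
Difference: |658 − 916| = 258.

Plan A is cheaper by 258.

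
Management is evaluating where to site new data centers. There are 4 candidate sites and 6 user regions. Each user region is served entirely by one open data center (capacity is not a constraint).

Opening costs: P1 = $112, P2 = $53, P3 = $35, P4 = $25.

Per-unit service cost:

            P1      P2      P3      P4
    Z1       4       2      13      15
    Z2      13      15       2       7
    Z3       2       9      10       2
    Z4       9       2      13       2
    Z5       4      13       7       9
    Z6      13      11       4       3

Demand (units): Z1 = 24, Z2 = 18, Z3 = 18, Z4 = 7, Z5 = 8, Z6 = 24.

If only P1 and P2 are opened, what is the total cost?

Each user region is assigned to its cheapest site among the open ones.
{P1, P2}: Z1→P2 2·24=48, Z2→P1 13·18=234, Z3→P1 2·18=36, Z4→P2 2·7=14, Z5→P1 4·8=32, Z6→P2 11·24=264. Service 628; fixed 165; total 793.

Total cost: 793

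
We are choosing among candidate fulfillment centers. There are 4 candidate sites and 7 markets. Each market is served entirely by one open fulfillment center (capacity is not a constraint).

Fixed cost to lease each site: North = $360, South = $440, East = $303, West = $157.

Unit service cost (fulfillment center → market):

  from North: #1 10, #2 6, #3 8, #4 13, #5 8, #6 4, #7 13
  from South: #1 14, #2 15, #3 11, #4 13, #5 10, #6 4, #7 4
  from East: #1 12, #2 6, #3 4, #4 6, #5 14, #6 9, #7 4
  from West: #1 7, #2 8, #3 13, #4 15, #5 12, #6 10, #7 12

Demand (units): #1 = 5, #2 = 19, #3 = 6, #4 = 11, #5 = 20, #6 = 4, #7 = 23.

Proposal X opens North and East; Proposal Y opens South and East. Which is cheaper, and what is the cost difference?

Proposal X is cheaper by 130.

Proposal X: {North, East}: #1→North 10·5=50, #2→North 6·19=114, #3→East 4·6=24, #4→East 6·11=66, #5→North 8·20=160, #6→North 4·4=16, #7→East 4·23=92. Service 522; fixed 663; total 1185.
Proposal Y: {South, East}: #1→East 12·5=60, #2→East 6·19=114, #3→East 4·6=24, #4→East 6·11=66, #5→South 10·20=200, #6→South 4·4=16, #7→South 4·23=92. Service 572; fixed 743; total 1315.
Difference: |1185 − 1315| = 130.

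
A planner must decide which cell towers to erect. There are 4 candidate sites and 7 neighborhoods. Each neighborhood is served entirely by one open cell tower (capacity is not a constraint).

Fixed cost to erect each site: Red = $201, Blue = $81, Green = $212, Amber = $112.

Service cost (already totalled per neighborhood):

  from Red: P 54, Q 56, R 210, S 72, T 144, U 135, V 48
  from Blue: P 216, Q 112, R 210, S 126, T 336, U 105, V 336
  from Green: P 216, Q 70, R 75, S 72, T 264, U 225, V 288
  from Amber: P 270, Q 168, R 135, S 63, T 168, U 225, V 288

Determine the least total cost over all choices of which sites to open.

For any fixed open set, each neighborhood goes to its cheapest open site; total = fixed + service.
{Red}: P→Red 54, Q→Red 56, R→Red 210, S→Red 72, T→Red 144, U→Red 135, V→Red 48. Service 719; fixed 201; total 920.
{Red, Amber}: service 635 + fixed 313 = 948
{Red, Blue}: P→Red 54, Q→Red 56, R→Red 210, S→Red 72, T→Red 144, U→Blue 105, V→Red 48. Service 689; fixed 282; total 971.
{Red, Blue, Green, Amber}: P→Red 54, Q→Red 56, R→Green 75, S→Amber 63, T→Red 144, U→Blue 105, V→Red 48. Service 545; fixed 606; total 1151.
(All 15 nonempty subsets were checked; Red only is lowest.)

Minimum total cost: 920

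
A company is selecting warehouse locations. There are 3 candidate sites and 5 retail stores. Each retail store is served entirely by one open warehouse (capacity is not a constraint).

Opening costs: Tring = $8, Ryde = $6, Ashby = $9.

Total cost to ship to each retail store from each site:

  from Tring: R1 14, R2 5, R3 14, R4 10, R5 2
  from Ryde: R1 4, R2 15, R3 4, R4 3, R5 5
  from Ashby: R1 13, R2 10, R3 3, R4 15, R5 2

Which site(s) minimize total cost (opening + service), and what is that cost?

Open Tring and Ryde; minimum total cost 32.

For any fixed open set, each retail store goes to its cheapest open site; total = fixed + service.
{Tring, Ryde}: R1→Ryde 4, R2→Tring 5, R3→Ryde 4, R4→Ryde 3, R5→Tring 2. Service 18; fixed 14; total 32.
{Ryde}: service 31 + fixed 6 = 37
{Ryde, Ashby}: service 22 + fixed 15 = 37
{Tring, Ryde, Ashby}: service 17 + fixed 23 = 40
No other subset beats 32.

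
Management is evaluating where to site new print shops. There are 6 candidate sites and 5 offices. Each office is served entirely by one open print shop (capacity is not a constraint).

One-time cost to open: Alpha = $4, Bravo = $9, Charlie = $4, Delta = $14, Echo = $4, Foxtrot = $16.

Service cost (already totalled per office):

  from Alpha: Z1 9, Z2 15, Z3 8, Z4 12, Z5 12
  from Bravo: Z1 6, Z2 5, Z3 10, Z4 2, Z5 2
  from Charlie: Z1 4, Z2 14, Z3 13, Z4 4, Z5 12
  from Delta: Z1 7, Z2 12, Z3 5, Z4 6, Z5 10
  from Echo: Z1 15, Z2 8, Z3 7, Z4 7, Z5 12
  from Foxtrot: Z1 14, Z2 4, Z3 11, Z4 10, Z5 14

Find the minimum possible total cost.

For any fixed open set, each office goes to its cheapest open site; total = fixed + service.
{Bravo}: Z1→Bravo 6, Z2→Bravo 5, Z3→Bravo 10, Z4→Bravo 2, Z5→Bravo 2. Service 25; fixed 9; total 34.
{Bravo, Echo}: Z1→Bravo 6, Z2→Bravo 5, Z3→Echo 7, Z4→Bravo 2, Z5→Bravo 2. Service 22; fixed 13; total 35.
{Alpha, Bravo}: Z1→Bravo 6, Z2→Bravo 5, Z3→Alpha 8, Z4→Bravo 2, Z5→Bravo 2. Service 23; fixed 13; total 36.
{Alpha, Bravo, Charlie, Delta, Echo, Foxtrot}: Z1→Charlie 4, Z2→Foxtrot 4, Z3→Delta 5, Z4→Bravo 2, Z5→Bravo 2. Service 17; fixed 51; total 68.
No other subset beats 34.

Minimum total cost: 34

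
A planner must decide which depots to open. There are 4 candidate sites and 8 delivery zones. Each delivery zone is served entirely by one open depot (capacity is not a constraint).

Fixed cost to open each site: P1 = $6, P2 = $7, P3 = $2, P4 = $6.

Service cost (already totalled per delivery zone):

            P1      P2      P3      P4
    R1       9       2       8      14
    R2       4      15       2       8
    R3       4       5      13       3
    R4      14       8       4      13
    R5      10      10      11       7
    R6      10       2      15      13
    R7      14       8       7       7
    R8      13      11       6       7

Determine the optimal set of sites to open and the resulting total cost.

For any fixed open set, each delivery zone goes to its cheapest open site; total = fixed + service.
{P2, P3}: R1→P2 2, R2→P3 2, R3→P2 5, R4→P3 4, R5→P2 10, R6→P2 2, R7→P3 7, R8→P3 6. Service 38; fixed 9; total 47.
{P2, P3, P4}: service 33 + fixed 15 = 48
{P1, P2, P3}: R1→P2 2, R2→P3 2, R3→P1 4, R4→P3 4, R5→P1 10, R6→P2 2, R7→P3 7, R8→P3 6. Service 37; fixed 15; total 52.
{P1, P2, P3, P4}: R1→P2 2, R2→P3 2, R3→P4 3, R4→P3 4, R5→P4 7, R6→P2 2, R7→P3 7, R8→P3 6. Service 33; fixed 21; total 54.
(All 15 nonempty subsets were checked; P2 and P3 is lowest.)

Open P2 and P3; minimum total cost 47.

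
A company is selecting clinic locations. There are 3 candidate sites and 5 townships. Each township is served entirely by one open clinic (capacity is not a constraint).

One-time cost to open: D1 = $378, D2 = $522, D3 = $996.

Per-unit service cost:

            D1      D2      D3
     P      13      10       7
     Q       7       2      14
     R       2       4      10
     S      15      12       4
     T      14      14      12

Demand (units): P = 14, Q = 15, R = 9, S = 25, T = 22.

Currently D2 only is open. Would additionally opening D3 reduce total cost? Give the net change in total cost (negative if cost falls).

No — net change +710 (cost rises by 710).

Current service cost with {D2}: 814.
Adding D3: each township re-picks its cheapest; new service cost 528, saving 286.
Extra fixed cost: 996. Net change = 996 − 286 = 710.
(Totals: 1336 → 2046.)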